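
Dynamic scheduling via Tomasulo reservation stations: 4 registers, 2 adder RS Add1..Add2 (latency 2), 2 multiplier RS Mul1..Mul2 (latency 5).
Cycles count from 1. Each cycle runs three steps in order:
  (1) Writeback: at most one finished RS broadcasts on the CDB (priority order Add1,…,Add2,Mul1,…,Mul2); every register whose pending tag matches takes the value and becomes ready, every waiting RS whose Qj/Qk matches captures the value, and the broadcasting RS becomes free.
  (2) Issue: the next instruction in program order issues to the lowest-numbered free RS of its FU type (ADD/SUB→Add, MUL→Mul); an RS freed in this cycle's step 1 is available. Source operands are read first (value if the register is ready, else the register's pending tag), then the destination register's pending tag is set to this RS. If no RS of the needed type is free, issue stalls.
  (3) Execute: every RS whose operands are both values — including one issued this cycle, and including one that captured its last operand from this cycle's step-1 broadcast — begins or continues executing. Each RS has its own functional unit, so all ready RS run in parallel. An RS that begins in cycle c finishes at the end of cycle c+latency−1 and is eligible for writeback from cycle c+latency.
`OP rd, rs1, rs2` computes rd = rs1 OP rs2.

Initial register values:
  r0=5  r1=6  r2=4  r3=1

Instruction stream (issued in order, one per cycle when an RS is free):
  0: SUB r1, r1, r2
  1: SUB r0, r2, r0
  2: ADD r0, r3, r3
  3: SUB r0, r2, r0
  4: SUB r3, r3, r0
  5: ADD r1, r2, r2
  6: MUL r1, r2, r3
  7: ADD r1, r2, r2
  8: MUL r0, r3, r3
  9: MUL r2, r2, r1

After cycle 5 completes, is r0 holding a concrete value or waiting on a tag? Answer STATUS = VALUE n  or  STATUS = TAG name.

  c1: issue SUB r1<-Add1  regs: r0:5,r1:Add1,r2:4,r3:1
  c2: issue SUB r0<-Add2  regs: r0:Add2,r1:Add1,r2:4,r3:1
  c3: CDB Add1=2; issue ADD r0<-Add1  regs: r0:Add1,r1:2,r2:4,r3:1
  c4: CDB Add2=-1; issue SUB r0<-Add2  regs: r0:Add2,r1:2,r2:4,r3:1
  c5: CDB Add1=2; issue SUB r3<-Add1  regs: r0:Add2,r1:2,r2:4,r3:Add1

STATUS = TAG Add2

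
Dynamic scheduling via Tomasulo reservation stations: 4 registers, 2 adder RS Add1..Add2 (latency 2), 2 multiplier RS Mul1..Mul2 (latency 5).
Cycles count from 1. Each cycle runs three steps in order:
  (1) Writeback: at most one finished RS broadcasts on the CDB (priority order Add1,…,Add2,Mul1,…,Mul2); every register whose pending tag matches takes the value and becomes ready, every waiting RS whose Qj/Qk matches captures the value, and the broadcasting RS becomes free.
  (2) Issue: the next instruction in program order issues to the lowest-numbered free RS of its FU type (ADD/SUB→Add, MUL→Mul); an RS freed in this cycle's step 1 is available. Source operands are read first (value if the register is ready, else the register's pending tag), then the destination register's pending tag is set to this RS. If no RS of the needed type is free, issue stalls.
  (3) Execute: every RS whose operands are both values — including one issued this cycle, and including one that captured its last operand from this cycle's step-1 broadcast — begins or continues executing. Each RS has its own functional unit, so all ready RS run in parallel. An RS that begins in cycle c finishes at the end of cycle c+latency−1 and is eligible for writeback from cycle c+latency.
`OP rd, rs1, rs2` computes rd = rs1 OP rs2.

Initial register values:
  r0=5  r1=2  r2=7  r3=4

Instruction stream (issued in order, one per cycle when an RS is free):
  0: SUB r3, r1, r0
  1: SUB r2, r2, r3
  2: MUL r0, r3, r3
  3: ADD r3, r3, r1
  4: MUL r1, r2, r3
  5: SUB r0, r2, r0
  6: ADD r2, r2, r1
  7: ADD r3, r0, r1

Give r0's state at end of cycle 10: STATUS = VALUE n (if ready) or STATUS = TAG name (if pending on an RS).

STATUS = VALUE 1

cycle 1: issue SUB r3<-Add1 // r0:5,r1:2,r2:7,r3:Add1
cycle 2: issue SUB r2<-Add2 // r0:5,r1:2,r2:Add2,r3:Add1
cycle 3: CDB Add1=-3; issue MUL r0<-Mul1 // r0:Mul1,r1:2,r2:Add2,r3:-3
cycle 4: issue ADD r3<-Add1 // r0:Mul1,r1:2,r2:Add2,r3:Add1
cycle 5: CDB Add2=10; issue MUL r1<-Mul2 // r0:Mul1,r1:Mul2,r2:10,r3:Add1
cycle 6: CDB Add1=-1; issue SUB r0<-Add1 // r0:Add1,r1:Mul2,r2:10,r3:-1
cycle 7: issue ADD r2<-Add2 // r0:Add1,r1:Mul2,r2:Add2,r3:-1
cycle 8: CDB Mul1=9; stall // r0:Add1,r1:Mul2,r2:Add2,r3:-1
cycle 9: stall // r0:Add1,r1:Mul2,r2:Add2,r3:-1
cycle 10: CDB Add1=1; issue ADD r3<-Add1 // r0:1,r1:Mul2,r2:Add2,r3:Add1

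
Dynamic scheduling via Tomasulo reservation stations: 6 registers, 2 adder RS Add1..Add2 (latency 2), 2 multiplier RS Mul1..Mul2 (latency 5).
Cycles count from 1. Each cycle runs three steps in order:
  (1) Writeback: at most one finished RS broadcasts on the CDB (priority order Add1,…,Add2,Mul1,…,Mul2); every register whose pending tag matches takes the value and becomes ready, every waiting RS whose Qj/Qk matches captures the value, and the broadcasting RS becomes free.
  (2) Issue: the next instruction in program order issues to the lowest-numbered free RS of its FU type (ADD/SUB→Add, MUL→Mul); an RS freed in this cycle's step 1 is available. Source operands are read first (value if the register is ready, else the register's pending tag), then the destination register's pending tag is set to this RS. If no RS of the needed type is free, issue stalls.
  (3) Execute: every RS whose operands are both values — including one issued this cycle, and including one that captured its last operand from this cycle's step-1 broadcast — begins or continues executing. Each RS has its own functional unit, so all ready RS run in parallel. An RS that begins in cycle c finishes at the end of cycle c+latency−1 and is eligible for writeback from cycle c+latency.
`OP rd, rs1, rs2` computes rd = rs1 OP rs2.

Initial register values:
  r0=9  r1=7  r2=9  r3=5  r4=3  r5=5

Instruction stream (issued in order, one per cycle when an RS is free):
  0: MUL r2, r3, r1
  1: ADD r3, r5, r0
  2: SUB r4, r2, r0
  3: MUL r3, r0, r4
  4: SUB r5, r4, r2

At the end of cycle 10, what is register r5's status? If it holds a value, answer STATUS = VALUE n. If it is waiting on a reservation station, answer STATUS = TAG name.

STATUS = VALUE -9

c1: issue MUL r2<-Mul1 | r0:9,r1:7,r2:Mul1,r3:5,r4:3,r5:5
c2: issue ADD r3<-Add1 | r0:9,r1:7,r2:Mul1,r3:Add1,r4:3,r5:5
c3: issue SUB r4<-Add2 | r0:9,r1:7,r2:Mul1,r3:Add1,r4:Add2,r5:5
c4: CDB Add1=14; issue MUL r3<-Mul2 | r0:9,r1:7,r2:Mul1,r3:Mul2,r4:Add2,r5:5
c5: issue SUB r5<-Add1 | r0:9,r1:7,r2:Mul1,r3:Mul2,r4:Add2,r5:Add1
c6: CDB Mul1=35 | r0:9,r1:7,r2:35,r3:Mul2,r4:Add2,r5:Add1
c7: - | r0:9,r1:7,r2:35,r3:Mul2,r4:Add2,r5:Add1
c8: CDB Add2=26 | r0:9,r1:7,r2:35,r3:Mul2,r4:26,r5:Add1
c9: - | r0:9,r1:7,r2:35,r3:Mul2,r4:26,r5:Add1
c10: CDB Add1=-9 | r0:9,r1:7,r2:35,r3:Mul2,r4:26,r5:-9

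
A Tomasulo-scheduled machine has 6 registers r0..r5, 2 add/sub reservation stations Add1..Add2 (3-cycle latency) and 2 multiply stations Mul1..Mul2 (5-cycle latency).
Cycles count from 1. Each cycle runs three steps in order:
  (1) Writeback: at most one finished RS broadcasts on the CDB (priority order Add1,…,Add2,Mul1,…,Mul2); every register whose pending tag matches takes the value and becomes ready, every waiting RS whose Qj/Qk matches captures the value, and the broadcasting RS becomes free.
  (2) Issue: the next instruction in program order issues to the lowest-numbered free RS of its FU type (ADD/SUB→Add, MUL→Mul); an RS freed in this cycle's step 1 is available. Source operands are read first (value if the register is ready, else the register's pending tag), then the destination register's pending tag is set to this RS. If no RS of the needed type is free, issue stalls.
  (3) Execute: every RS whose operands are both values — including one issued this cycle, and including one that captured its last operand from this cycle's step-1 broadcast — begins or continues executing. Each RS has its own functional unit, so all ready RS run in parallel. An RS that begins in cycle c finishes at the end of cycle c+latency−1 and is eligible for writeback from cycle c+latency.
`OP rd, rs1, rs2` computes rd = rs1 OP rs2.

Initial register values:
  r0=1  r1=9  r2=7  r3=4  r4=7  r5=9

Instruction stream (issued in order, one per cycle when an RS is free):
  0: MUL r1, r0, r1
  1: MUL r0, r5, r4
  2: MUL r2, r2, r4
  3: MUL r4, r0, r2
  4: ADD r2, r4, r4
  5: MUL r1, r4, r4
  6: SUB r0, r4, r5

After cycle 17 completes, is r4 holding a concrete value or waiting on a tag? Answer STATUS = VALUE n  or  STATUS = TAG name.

cycle 1: issue MUL r1<-Mul1 // r0:1,r1:Mul1,r2:7,r3:4,r4:7,r5:9
cycle 2: issue MUL r0<-Mul2 // r0:Mul2,r1:Mul1,r2:7,r3:4,r4:7,r5:9
cycle 3: stall // r0:Mul2,r1:Mul1,r2:7,r3:4,r4:7,r5:9
cycle 4: stall // r0:Mul2,r1:Mul1,r2:7,r3:4,r4:7,r5:9
cycle 5: stall // r0:Mul2,r1:Mul1,r2:7,r3:4,r4:7,r5:9
cycle 6: CDB Mul1=9; issue MUL r2<-Mul1 // r0:Mul2,r1:9,r2:Mul1,r3:4,r4:7,r5:9
cycle 7: CDB Mul2=63; issue MUL r4<-Mul2 // r0:63,r1:9,r2:Mul1,r3:4,r4:Mul2,r5:9
cycle 8: issue ADD r2<-Add1 // r0:63,r1:9,r2:Add1,r3:4,r4:Mul2,r5:9
cycle 9: stall // r0:63,r1:9,r2:Add1,r3:4,r4:Mul2,r5:9
cycle 10: stall // r0:63,r1:9,r2:Add1,r3:4,r4:Mul2,r5:9
cycle 11: CDB Mul1=49; issue MUL r1<-Mul1 // r0:63,r1:Mul1,r2:Add1,r3:4,r4:Mul2,r5:9
cycle 12: issue SUB r0<-Add2 // r0:Add2,r1:Mul1,r2:Add1,r3:4,r4:Mul2,r5:9
cycle 13: - // r0:Add2,r1:Mul1,r2:Add1,r3:4,r4:Mul2,r5:9
cycle 14: - // r0:Add2,r1:Mul1,r2:Add1,r3:4,r4:Mul2,r5:9
cycle 15: - // r0:Add2,r1:Mul1,r2:Add1,r3:4,r4:Mul2,r5:9
cycle 16: CDB Mul2=3087 // r0:Add2,r1:Mul1,r2:Add1,r3:4,r4:3087,r5:9
cycle 17: - // r0:Add2,r1:Mul1,r2:Add1,r3:4,r4:3087,r5:9

STATUS = VALUE 3087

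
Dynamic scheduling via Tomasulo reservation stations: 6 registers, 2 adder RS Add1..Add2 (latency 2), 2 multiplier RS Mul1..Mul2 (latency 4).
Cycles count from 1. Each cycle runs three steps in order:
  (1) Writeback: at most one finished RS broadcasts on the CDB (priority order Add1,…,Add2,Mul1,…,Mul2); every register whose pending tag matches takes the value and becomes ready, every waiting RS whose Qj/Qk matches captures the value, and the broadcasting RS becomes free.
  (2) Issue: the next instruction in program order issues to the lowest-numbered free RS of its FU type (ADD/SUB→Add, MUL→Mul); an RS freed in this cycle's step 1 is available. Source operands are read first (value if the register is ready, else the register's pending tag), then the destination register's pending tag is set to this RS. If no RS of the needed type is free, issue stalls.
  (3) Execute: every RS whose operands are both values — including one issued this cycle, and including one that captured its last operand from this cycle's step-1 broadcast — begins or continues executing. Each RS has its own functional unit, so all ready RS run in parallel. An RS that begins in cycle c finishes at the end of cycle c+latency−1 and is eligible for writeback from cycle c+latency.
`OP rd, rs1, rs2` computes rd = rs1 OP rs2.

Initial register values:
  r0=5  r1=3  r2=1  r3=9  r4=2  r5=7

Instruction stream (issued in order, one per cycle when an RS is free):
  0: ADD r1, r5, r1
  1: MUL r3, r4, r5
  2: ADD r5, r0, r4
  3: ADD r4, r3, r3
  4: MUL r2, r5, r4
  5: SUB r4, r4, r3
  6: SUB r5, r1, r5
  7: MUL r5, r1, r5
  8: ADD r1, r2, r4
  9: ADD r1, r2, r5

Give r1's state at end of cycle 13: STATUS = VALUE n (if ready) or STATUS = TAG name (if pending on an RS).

c1: issue ADD r1<-Add1 | r0:5,r1:Add1,r2:1,r3:9,r4:2,r5:7
c2: issue MUL r3<-Mul1 | r0:5,r1:Add1,r2:1,r3:Mul1,r4:2,r5:7
c3: CDB Add1=10; issue ADD r5<-Add1 | r0:5,r1:10,r2:1,r3:Mul1,r4:2,r5:Add1
c4: issue ADD r4<-Add2 | r0:5,r1:10,r2:1,r3:Mul1,r4:Add2,r5:Add1
c5: CDB Add1=7; issue MUL r2<-Mul2 | r0:5,r1:10,r2:Mul2,r3:Mul1,r4:Add2,r5:7
c6: CDB Mul1=14; issue SUB r4<-Add1 | r0:5,r1:10,r2:Mul2,r3:14,r4:Add1,r5:7
c7: stall | r0:5,r1:10,r2:Mul2,r3:14,r4:Add1,r5:7
c8: CDB Add2=28; issue SUB r5<-Add2 | r0:5,r1:10,r2:Mul2,r3:14,r4:Add1,r5:Add2
c9: issue MUL r5<-Mul1 | r0:5,r1:10,r2:Mul2,r3:14,r4:Add1,r5:Mul1
c10: CDB Add1=14; issue ADD r1<-Add1 | r0:5,r1:Add1,r2:Mul2,r3:14,r4:14,r5:Mul1
c11: CDB Add2=3; issue ADD r1<-Add2 | r0:5,r1:Add2,r2:Mul2,r3:14,r4:14,r5:Mul1
c12: CDB Mul2=196 | r0:5,r1:Add2,r2:196,r3:14,r4:14,r5:Mul1
c13: - | r0:5,r1:Add2,r2:196,r3:14,r4:14,r5:Mul1

STATUS = TAG Add2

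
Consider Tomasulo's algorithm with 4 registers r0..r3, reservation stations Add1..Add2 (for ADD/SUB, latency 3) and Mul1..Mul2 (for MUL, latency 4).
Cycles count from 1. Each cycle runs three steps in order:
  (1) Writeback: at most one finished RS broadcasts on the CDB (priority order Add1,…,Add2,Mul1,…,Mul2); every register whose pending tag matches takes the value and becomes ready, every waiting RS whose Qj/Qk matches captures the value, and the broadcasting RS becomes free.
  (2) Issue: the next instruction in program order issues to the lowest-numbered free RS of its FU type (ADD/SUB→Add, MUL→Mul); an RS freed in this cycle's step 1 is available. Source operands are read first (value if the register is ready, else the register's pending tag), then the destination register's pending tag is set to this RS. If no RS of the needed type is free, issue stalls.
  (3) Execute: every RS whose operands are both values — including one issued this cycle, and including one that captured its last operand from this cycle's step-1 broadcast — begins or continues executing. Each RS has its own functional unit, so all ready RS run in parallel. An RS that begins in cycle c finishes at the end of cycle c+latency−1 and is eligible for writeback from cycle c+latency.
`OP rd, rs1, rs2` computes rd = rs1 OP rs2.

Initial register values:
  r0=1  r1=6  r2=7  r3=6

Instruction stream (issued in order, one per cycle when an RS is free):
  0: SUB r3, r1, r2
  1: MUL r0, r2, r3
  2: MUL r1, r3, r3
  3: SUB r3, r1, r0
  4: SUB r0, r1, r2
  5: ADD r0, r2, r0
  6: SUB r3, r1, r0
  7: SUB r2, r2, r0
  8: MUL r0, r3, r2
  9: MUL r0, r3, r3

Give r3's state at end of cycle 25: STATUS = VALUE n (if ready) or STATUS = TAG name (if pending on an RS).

cycle 1: issue SUB r3<-Add1 // r0:1,r1:6,r2:7,r3:Add1
cycle 2: issue MUL r0<-Mul1 // r0:Mul1,r1:6,r2:7,r3:Add1
cycle 3: issue MUL r1<-Mul2 // r0:Mul1,r1:Mul2,r2:7,r3:Add1
cycle 4: CDB Add1=-1; issue SUB r3<-Add1 // r0:Mul1,r1:Mul2,r2:7,r3:Add1
cycle 5: issue SUB r0<-Add2 // r0:Add2,r1:Mul2,r2:7,r3:Add1
cycle 6: stall // r0:Add2,r1:Mul2,r2:7,r3:Add1
cycle 7: stall // r0:Add2,r1:Mul2,r2:7,r3:Add1
cycle 8: CDB Mul1=-7; stall // r0:Add2,r1:Mul2,r2:7,r3:Add1
cycle 9: CDB Mul2=1; stall // r0:Add2,r1:1,r2:7,r3:Add1
cycle 10: stall // r0:Add2,r1:1,r2:7,r3:Add1
cycle 11: stall // r0:Add2,r1:1,r2:7,r3:Add1
cycle 12: CDB Add1=8; issue ADD r0<-Add1 // r0:Add1,r1:1,r2:7,r3:8
cycle 13: CDB Add2=-6; issue SUB r3<-Add2 // r0:Add1,r1:1,r2:7,r3:Add2
cycle 14: stall // r0:Add1,r1:1,r2:7,r3:Add2
cycle 15: stall // r0:Add1,r1:1,r2:7,r3:Add2
cycle 16: CDB Add1=1; issue SUB r2<-Add1 // r0:1,r1:1,r2:Add1,r3:Add2
cycle 17: issue MUL r0<-Mul1 // r0:Mul1,r1:1,r2:Add1,r3:Add2
cycle 18: issue MUL r0<-Mul2 // r0:Mul2,r1:1,r2:Add1,r3:Add2
cycle 19: CDB Add1=6 // r0:Mul2,r1:1,r2:6,r3:Add2
cycle 20: CDB Add2=0 // r0:Mul2,r1:1,r2:6,r3:0
cycle 21: - // r0:Mul2,r1:1,r2:6,r3:0
cycle 22: - // r0:Mul2,r1:1,r2:6,r3:0
cycle 23: - // r0:Mul2,r1:1,r2:6,r3:0
cycle 24: CDB Mul1=0 // r0:Mul2,r1:1,r2:6,r3:0
cycle 25: CDB Mul2=0 // r0:0,r1:1,r2:6,r3:0

STATUS = VALUE 0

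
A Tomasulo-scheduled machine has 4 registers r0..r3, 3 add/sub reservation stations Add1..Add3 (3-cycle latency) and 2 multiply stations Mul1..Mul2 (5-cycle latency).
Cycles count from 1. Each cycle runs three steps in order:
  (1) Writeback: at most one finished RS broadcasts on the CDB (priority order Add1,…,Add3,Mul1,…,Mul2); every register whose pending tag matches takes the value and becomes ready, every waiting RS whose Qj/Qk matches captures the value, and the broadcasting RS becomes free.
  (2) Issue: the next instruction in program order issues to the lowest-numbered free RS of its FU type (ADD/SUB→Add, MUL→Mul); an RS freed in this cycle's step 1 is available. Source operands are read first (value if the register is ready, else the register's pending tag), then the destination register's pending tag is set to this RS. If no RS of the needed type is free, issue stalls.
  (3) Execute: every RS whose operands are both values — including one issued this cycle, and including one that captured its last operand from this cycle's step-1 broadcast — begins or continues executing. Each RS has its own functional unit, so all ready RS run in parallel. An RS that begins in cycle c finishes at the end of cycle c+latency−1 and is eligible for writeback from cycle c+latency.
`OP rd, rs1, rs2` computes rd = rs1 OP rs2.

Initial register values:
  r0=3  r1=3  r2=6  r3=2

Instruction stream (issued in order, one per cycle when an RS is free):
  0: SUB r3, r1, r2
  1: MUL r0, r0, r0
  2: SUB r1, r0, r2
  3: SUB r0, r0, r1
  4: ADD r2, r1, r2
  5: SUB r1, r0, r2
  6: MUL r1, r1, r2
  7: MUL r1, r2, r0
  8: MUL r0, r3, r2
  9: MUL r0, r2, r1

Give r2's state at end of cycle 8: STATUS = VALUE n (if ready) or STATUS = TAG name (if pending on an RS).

STATUS = TAG Add3

cycle 1: issue SUB r3<-Add1 // r0:3,r1:3,r2:6,r3:Add1
cycle 2: issue MUL r0<-Mul1 // r0:Mul1,r1:3,r2:6,r3:Add1
cycle 3: issue SUB r1<-Add2 // r0:Mul1,r1:Add2,r2:6,r3:Add1
cycle 4: CDB Add1=-3; issue SUB r0<-Add1 // r0:Add1,r1:Add2,r2:6,r3:-3
cycle 5: issue ADD r2<-Add3 // r0:Add1,r1:Add2,r2:Add3,r3:-3
cycle 6: stall // r0:Add1,r1:Add2,r2:Add3,r3:-3
cycle 7: CDB Mul1=9; stall // r0:Add1,r1:Add2,r2:Add3,r3:-3
cycle 8: stall // r0:Add1,r1:Add2,r2:Add3,r3:-3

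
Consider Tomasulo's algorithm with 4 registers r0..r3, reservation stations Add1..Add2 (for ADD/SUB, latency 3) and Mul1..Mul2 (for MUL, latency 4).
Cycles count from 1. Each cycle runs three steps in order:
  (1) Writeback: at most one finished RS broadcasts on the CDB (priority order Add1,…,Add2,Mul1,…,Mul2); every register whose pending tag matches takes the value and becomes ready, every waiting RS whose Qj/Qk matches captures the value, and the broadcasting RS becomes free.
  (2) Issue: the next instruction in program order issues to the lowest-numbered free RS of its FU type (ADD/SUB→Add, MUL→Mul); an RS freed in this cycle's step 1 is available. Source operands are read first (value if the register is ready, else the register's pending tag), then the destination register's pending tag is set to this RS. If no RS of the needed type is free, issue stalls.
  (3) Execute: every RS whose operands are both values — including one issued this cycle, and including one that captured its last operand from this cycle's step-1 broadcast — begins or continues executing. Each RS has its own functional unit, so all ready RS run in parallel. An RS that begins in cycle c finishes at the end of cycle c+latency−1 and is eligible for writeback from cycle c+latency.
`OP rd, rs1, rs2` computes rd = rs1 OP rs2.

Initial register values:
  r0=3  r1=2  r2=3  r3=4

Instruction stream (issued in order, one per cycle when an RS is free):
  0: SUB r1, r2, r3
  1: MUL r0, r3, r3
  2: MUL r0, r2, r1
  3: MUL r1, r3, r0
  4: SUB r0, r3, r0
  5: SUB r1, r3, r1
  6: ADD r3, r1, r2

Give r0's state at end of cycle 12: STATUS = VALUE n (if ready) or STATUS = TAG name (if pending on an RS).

c1: issue SUB r1<-Add1 | r0:3,r1:Add1,r2:3,r3:4
c2: issue MUL r0<-Mul1 | r0:Mul1,r1:Add1,r2:3,r3:4
c3: issue MUL r0<-Mul2 | r0:Mul2,r1:Add1,r2:3,r3:4
c4: CDB Add1=-1; stall | r0:Mul2,r1:-1,r2:3,r3:4
c5: stall | r0:Mul2,r1:-1,r2:3,r3:4
c6: CDB Mul1=16; issue MUL r1<-Mul1 | r0:Mul2,r1:Mul1,r2:3,r3:4
c7: issue SUB r0<-Add1 | r0:Add1,r1:Mul1,r2:3,r3:4
c8: CDB Mul2=-3; issue SUB r1<-Add2 | r0:Add1,r1:Add2,r2:3,r3:4
c9: stall | r0:Add1,r1:Add2,r2:3,r3:4
c10: stall | r0:Add1,r1:Add2,r2:3,r3:4
c11: CDB Add1=7; issue ADD r3<-Add1 | r0:7,r1:Add2,r2:3,r3:Add1
c12: CDB Mul1=-12 | r0:7,r1:Add2,r2:3,r3:Add1

STATUS = VALUE 7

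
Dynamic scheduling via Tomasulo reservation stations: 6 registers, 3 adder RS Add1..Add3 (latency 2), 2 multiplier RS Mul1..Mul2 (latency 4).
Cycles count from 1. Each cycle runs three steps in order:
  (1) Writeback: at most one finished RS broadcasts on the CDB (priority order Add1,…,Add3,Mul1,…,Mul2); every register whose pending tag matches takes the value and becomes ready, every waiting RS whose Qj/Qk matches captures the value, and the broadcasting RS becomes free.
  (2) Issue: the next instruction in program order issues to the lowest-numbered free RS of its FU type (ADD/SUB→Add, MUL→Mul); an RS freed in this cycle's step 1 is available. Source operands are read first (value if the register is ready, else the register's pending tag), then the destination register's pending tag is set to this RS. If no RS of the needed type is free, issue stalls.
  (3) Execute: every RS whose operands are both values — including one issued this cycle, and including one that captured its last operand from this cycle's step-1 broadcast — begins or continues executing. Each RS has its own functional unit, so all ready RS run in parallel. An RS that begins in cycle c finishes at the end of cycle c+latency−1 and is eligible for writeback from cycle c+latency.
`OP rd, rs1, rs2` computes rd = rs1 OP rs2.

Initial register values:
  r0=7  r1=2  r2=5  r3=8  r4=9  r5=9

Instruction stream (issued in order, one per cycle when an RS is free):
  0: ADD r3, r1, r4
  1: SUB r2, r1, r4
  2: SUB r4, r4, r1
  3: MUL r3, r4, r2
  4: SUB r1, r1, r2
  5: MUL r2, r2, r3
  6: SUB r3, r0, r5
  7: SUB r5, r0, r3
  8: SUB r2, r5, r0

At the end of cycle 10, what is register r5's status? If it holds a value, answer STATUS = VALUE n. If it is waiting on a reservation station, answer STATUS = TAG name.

STATUS = TAG Add2

cycle 1: issue ADD r3<-Add1 // r0:7,r1:2,r2:5,r3:Add1,r4:9,r5:9
cycle 2: issue SUB r2<-Add2 // r0:7,r1:2,r2:Add2,r3:Add1,r4:9,r5:9
cycle 3: CDB Add1=11; issue SUB r4<-Add1 // r0:7,r1:2,r2:Add2,r3:11,r4:Add1,r5:9
cycle 4: CDB Add2=-7; issue MUL r3<-Mul1 // r0:7,r1:2,r2:-7,r3:Mul1,r4:Add1,r5:9
cycle 5: CDB Add1=7; issue SUB r1<-Add1 // r0:7,r1:Add1,r2:-7,r3:Mul1,r4:7,r5:9
cycle 6: issue MUL r2<-Mul2 // r0:7,r1:Add1,r2:Mul2,r3:Mul1,r4:7,r5:9
cycle 7: CDB Add1=9; issue SUB r3<-Add1 // r0:7,r1:9,r2:Mul2,r3:Add1,r4:7,r5:9
cycle 8: issue SUB r5<-Add2 // r0:7,r1:9,r2:Mul2,r3:Add1,r4:7,r5:Add2
cycle 9: CDB Add1=-2; issue SUB r2<-Add1 // r0:7,r1:9,r2:Add1,r3:-2,r4:7,r5:Add2
cycle 10: CDB Mul1=-49 // r0:7,r1:9,r2:Add1,r3:-2,r4:7,r5:Add2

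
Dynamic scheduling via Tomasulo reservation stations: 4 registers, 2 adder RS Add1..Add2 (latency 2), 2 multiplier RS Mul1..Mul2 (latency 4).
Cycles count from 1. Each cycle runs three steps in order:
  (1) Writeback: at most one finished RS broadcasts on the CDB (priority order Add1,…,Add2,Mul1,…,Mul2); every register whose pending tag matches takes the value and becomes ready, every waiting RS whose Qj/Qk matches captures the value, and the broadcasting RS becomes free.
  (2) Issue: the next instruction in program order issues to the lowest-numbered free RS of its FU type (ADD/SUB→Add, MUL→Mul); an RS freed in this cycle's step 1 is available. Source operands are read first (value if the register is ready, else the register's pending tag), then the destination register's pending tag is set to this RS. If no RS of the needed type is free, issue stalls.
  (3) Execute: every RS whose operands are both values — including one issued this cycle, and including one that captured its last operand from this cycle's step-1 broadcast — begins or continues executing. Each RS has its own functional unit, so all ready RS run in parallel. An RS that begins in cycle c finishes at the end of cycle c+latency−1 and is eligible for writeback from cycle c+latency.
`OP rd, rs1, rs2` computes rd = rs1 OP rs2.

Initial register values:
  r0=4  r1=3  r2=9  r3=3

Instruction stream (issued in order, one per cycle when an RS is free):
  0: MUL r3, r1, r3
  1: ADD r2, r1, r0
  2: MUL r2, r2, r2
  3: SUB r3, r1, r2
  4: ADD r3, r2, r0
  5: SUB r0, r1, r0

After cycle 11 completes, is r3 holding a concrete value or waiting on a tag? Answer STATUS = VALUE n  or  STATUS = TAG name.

  c1: issue MUL r3<-Mul1  regs: r0:4,r1:3,r2:9,r3:Mul1
  c2: issue ADD r2<-Add1  regs: r0:4,r1:3,r2:Add1,r3:Mul1
  c3: issue MUL r2<-Mul2  regs: r0:4,r1:3,r2:Mul2,r3:Mul1
  c4: CDB Add1=7; issue SUB r3<-Add1  regs: r0:4,r1:3,r2:Mul2,r3:Add1
  c5: CDB Mul1=9; issue ADD r3<-Add2  regs: r0:4,r1:3,r2:Mul2,r3:Add2
  c6: stall  regs: r0:4,r1:3,r2:Mul2,r3:Add2
  c7: stall  regs: r0:4,r1:3,r2:Mul2,r3:Add2
  c8: CDB Mul2=49; stall  regs: r0:4,r1:3,r2:49,r3:Add2
  c9: stall  regs: r0:4,r1:3,r2:49,r3:Add2
  c10: CDB Add1=-46; issue SUB r0<-Add1  regs: r0:Add1,r1:3,r2:49,r3:Add2
  c11: CDB Add2=53  regs: r0:Add1,r1:3,r2:49,r3:53

STATUS = VALUE 53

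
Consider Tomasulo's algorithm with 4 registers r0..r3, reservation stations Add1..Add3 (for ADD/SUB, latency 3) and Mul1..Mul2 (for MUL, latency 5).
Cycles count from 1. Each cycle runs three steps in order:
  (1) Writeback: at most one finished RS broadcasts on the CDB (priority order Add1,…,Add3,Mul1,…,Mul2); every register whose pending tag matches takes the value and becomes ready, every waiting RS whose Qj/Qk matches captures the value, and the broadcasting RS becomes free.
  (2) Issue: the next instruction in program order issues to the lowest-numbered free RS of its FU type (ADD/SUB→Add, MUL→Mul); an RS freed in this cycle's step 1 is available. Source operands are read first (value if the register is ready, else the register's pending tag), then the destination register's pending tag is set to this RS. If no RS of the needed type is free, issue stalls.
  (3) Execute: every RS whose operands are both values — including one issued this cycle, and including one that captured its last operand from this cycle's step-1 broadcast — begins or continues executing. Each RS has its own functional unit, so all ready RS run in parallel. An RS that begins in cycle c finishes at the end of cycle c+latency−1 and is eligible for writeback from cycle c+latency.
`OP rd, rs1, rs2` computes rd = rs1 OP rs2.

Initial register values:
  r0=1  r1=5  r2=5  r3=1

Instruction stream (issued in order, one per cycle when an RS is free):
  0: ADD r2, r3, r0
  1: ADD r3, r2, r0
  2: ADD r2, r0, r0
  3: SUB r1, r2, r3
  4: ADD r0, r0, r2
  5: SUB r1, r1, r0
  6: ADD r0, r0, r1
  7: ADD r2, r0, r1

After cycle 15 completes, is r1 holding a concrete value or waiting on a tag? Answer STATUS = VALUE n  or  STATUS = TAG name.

STATUS = VALUE -4

cycle 1: issue ADD r2<-Add1 // r0:1,r1:5,r2:Add1,r3:1
cycle 2: issue ADD r3<-Add2 // r0:1,r1:5,r2:Add1,r3:Add2
cycle 3: issue ADD r2<-Add3 // r0:1,r1:5,r2:Add3,r3:Add2
cycle 4: CDB Add1=2; issue SUB r1<-Add1 // r0:1,r1:Add1,r2:Add3,r3:Add2
cycle 5: stall // r0:1,r1:Add1,r2:Add3,r3:Add2
cycle 6: CDB Add3=2; issue ADD r0<-Add3 // r0:Add3,r1:Add1,r2:2,r3:Add2
cycle 7: CDB Add2=3; issue SUB r1<-Add2 // r0:Add3,r1:Add2,r2:2,r3:3
cycle 8: stall // r0:Add3,r1:Add2,r2:2,r3:3
cycle 9: CDB Add3=3; issue ADD r0<-Add3 // r0:Add3,r1:Add2,r2:2,r3:3
cycle 10: CDB Add1=-1; issue ADD r2<-Add1 // r0:Add3,r1:Add2,r2:Add1,r3:3
cycle 11: - // r0:Add3,r1:Add2,r2:Add1,r3:3
cycle 12: - // r0:Add3,r1:Add2,r2:Add1,r3:3
cycle 13: CDB Add2=-4 // r0:Add3,r1:-4,r2:Add1,r3:3
cycle 14: - // r0:Add3,r1:-4,r2:Add1,r3:3
cycle 15: - // r0:Add3,r1:-4,r2:Add1,r3:3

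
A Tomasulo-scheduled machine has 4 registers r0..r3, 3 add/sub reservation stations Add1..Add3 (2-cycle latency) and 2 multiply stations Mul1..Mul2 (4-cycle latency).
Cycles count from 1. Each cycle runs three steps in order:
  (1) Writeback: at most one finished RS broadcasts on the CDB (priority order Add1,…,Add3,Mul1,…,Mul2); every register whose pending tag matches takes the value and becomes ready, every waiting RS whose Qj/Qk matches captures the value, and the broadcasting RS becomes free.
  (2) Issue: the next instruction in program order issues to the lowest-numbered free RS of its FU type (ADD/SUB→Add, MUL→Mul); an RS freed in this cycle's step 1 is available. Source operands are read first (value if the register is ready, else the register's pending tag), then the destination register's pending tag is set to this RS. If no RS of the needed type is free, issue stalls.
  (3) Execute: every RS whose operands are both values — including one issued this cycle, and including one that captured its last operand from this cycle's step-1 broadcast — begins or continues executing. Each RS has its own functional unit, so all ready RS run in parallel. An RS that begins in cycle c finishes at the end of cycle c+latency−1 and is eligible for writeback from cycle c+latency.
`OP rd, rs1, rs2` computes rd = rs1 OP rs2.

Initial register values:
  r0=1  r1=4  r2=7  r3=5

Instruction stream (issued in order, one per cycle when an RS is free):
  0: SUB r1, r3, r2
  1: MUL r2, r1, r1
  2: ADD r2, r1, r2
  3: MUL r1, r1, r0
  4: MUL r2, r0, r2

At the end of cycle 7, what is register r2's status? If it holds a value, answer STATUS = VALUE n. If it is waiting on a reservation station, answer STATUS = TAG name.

c1: issue SUB r1<-Add1 | r0:1,r1:Add1,r2:7,r3:5
c2: issue MUL r2<-Mul1 | r0:1,r1:Add1,r2:Mul1,r3:5
c3: CDB Add1=-2; issue ADD r2<-Add1 | r0:1,r1:-2,r2:Add1,r3:5
c4: issue MUL r1<-Mul2 | r0:1,r1:Mul2,r2:Add1,r3:5
c5: stall | r0:1,r1:Mul2,r2:Add1,r3:5
c6: stall | r0:1,r1:Mul2,r2:Add1,r3:5
c7: CDB Mul1=4; issue MUL r2<-Mul1 | r0:1,r1:Mul2,r2:Mul1,r3:5

STATUS = TAG Mul1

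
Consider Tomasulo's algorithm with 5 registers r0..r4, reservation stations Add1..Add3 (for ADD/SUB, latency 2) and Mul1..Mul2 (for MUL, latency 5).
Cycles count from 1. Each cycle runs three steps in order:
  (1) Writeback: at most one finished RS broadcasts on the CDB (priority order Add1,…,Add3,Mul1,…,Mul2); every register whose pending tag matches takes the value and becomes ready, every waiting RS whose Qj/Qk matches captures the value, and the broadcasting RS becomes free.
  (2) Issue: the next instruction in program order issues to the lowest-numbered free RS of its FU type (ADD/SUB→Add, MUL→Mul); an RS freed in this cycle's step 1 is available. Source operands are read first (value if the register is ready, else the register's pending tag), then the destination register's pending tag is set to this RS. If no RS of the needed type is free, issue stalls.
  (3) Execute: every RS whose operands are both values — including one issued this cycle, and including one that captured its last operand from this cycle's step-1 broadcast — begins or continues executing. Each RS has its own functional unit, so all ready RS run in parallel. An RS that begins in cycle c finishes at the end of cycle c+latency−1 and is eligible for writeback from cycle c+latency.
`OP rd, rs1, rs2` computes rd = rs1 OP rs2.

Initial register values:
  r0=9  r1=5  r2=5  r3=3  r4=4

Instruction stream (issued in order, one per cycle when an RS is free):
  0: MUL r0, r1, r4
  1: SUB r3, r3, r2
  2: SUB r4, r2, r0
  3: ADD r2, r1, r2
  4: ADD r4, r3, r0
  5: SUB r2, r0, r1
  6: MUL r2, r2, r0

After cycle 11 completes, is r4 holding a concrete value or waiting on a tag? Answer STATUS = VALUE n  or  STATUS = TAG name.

cycle 1: issue MUL r0<-Mul1 // r0:Mul1,r1:5,r2:5,r3:3,r4:4
cycle 2: issue SUB r3<-Add1 // r0:Mul1,r1:5,r2:5,r3:Add1,r4:4
cycle 3: issue SUB r4<-Add2 // r0:Mul1,r1:5,r2:5,r3:Add1,r4:Add2
cycle 4: CDB Add1=-2; issue ADD r2<-Add1 // r0:Mul1,r1:5,r2:Add1,r3:-2,r4:Add2
cycle 5: issue ADD r4<-Add3 // r0:Mul1,r1:5,r2:Add1,r3:-2,r4:Add3
cycle 6: CDB Add1=10; issue SUB r2<-Add1 // r0:Mul1,r1:5,r2:Add1,r3:-2,r4:Add3
cycle 7: CDB Mul1=20; issue MUL r2<-Mul1 // r0:20,r1:5,r2:Mul1,r3:-2,r4:Add3
cycle 8: - // r0:20,r1:5,r2:Mul1,r3:-2,r4:Add3
cycle 9: CDB Add1=15 // r0:20,r1:5,r2:Mul1,r3:-2,r4:Add3
cycle 10: CDB Add2=-15 // r0:20,r1:5,r2:Mul1,r3:-2,r4:Add3
cycle 11: CDB Add3=18 // r0:20,r1:5,r2:Mul1,r3:-2,r4:18

STATUS = VALUE 18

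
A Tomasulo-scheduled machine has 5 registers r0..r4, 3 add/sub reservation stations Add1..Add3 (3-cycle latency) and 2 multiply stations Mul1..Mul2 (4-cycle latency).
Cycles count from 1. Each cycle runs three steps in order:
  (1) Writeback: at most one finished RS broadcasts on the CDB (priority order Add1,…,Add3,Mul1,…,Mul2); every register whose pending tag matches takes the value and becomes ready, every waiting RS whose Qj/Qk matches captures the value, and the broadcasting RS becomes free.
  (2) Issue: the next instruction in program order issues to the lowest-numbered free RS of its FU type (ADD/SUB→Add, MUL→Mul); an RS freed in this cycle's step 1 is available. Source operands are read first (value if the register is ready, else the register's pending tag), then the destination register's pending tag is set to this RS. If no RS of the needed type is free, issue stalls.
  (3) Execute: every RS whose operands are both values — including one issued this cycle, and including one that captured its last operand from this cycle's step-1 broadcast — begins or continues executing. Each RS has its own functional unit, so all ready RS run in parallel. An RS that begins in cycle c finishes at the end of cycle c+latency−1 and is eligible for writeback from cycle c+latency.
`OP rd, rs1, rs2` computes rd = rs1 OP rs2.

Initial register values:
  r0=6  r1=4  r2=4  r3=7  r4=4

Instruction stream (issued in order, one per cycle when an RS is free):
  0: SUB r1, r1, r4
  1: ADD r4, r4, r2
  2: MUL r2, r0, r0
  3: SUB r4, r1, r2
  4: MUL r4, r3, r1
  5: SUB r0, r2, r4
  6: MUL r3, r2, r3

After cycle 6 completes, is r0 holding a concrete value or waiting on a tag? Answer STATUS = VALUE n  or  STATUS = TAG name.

STATUS = TAG Add2

  c1: issue SUB r1<-Add1  regs: r0:6,r1:Add1,r2:4,r3:7,r4:4
  c2: issue ADD r4<-Add2  regs: r0:6,r1:Add1,r2:4,r3:7,r4:Add2
  c3: issue MUL r2<-Mul1  regs: r0:6,r1:Add1,r2:Mul1,r3:7,r4:Add2
  c4: CDB Add1=0; issue SUB r4<-Add1  regs: r0:6,r1:0,r2:Mul1,r3:7,r4:Add1
  c5: CDB Add2=8; issue MUL r4<-Mul2  regs: r0:6,r1:0,r2:Mul1,r3:7,r4:Mul2
  c6: issue SUB r0<-Add2  regs: r0:Add2,r1:0,r2:Mul1,r3:7,r4:Mul2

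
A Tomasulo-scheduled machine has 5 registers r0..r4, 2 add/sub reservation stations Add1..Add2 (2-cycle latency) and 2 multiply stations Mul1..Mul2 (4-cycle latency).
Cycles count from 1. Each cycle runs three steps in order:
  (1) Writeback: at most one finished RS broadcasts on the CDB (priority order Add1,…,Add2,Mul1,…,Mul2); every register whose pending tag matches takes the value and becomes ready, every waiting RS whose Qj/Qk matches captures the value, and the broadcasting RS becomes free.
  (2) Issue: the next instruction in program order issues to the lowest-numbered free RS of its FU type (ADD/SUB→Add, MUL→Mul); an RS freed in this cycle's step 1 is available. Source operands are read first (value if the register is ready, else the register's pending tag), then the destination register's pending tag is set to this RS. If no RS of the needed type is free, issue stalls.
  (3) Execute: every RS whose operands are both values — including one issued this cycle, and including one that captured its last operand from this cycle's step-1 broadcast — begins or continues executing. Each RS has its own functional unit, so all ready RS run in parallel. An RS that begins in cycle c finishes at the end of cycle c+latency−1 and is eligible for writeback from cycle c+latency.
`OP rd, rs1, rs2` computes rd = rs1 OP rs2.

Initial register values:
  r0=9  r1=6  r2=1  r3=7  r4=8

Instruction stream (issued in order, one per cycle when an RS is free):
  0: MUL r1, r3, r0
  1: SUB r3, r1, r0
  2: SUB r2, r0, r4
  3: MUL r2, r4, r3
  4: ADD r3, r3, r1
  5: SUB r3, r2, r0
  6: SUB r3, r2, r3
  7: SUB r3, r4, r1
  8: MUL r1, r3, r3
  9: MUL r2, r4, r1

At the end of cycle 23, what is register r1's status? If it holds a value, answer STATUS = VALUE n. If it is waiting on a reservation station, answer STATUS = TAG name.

c1: issue MUL r1<-Mul1 | r0:9,r1:Mul1,r2:1,r3:7,r4:8
c2: issue SUB r3<-Add1 | r0:9,r1:Mul1,r2:1,r3:Add1,r4:8
c3: issue SUB r2<-Add2 | r0:9,r1:Mul1,r2:Add2,r3:Add1,r4:8
c4: issue MUL r2<-Mul2 | r0:9,r1:Mul1,r2:Mul2,r3:Add1,r4:8
c5: CDB Add2=1; issue ADD r3<-Add2 | r0:9,r1:Mul1,r2:Mul2,r3:Add2,r4:8
c6: CDB Mul1=63; stall | r0:9,r1:63,r2:Mul2,r3:Add2,r4:8
c7: stall | r0:9,r1:63,r2:Mul2,r3:Add2,r4:8
c8: CDB Add1=54; issue SUB r3<-Add1 | r0:9,r1:63,r2:Mul2,r3:Add1,r4:8
c9: stall | r0:9,r1:63,r2:Mul2,r3:Add1,r4:8
c10: CDB Add2=117; issue SUB r3<-Add2 | r0:9,r1:63,r2:Mul2,r3:Add2,r4:8
c11: stall | r0:9,r1:63,r2:Mul2,r3:Add2,r4:8
c12: CDB Mul2=432; stall | r0:9,r1:63,r2:432,r3:Add2,r4:8
c13: stall | r0:9,r1:63,r2:432,r3:Add2,r4:8
c14: CDB Add1=423; issue SUB r3<-Add1 | r0:9,r1:63,r2:432,r3:Add1,r4:8
c15: issue MUL r1<-Mul1 | r0:9,r1:Mul1,r2:432,r3:Add1,r4:8
c16: CDB Add1=-55; issue MUL r2<-Mul2 | r0:9,r1:Mul1,r2:Mul2,r3:-55,r4:8
c17: CDB Add2=9 | r0:9,r1:Mul1,r2:Mul2,r3:-55,r4:8
c18: - | r0:9,r1:Mul1,r2:Mul2,r3:-55,r4:8
c19: - | r0:9,r1:Mul1,r2:Mul2,r3:-55,r4:8
c20: CDB Mul1=3025 | r0:9,r1:3025,r2:Mul2,r3:-55,r4:8
c21: - | r0:9,r1:3025,r2:Mul2,r3:-55,r4:8
c22: - | r0:9,r1:3025,r2:Mul2,r3:-55,r4:8
c23: - | r0:9,r1:3025,r2:Mul2,r3:-55,r4:8

STATUS = VALUE 3025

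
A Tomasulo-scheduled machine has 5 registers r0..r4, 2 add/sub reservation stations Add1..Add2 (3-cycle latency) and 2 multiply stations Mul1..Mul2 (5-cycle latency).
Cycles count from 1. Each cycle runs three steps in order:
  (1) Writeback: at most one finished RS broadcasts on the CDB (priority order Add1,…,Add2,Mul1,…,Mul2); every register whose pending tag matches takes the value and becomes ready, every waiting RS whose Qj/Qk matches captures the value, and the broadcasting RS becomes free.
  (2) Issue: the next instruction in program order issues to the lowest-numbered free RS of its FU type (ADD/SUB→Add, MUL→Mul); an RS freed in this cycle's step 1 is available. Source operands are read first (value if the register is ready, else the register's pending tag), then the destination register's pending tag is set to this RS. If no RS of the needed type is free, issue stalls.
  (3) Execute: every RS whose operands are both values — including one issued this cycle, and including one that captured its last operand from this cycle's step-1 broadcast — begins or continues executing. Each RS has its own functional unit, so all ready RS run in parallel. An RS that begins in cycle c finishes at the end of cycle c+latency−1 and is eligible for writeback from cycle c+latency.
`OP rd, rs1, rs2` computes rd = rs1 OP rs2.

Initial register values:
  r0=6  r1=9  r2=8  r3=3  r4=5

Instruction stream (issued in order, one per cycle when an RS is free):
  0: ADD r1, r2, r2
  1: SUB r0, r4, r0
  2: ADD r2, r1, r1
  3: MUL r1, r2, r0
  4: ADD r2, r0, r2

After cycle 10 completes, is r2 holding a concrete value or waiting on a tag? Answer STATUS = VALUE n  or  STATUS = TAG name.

cycle 1: issue ADD r1<-Add1 // r0:6,r1:Add1,r2:8,r3:3,r4:5
cycle 2: issue SUB r0<-Add2 // r0:Add2,r1:Add1,r2:8,r3:3,r4:5
cycle 3: stall // r0:Add2,r1:Add1,r2:8,r3:3,r4:5
cycle 4: CDB Add1=16; issue ADD r2<-Add1 // r0:Add2,r1:16,r2:Add1,r3:3,r4:5
cycle 5: CDB Add2=-1; issue MUL r1<-Mul1 // r0:-1,r1:Mul1,r2:Add1,r3:3,r4:5
cycle 6: issue ADD r2<-Add2 // r0:-1,r1:Mul1,r2:Add2,r3:3,r4:5
cycle 7: CDB Add1=32 // r0:-1,r1:Mul1,r2:Add2,r3:3,r4:5
cycle 8: - // r0:-1,r1:Mul1,r2:Add2,r3:3,r4:5
cycle 9: - // r0:-1,r1:Mul1,r2:Add2,r3:3,r4:5
cycle 10: CDB Add2=31 // r0:-1,r1:Mul1,r2:31,r3:3,r4:5

STATUS = VALUE 31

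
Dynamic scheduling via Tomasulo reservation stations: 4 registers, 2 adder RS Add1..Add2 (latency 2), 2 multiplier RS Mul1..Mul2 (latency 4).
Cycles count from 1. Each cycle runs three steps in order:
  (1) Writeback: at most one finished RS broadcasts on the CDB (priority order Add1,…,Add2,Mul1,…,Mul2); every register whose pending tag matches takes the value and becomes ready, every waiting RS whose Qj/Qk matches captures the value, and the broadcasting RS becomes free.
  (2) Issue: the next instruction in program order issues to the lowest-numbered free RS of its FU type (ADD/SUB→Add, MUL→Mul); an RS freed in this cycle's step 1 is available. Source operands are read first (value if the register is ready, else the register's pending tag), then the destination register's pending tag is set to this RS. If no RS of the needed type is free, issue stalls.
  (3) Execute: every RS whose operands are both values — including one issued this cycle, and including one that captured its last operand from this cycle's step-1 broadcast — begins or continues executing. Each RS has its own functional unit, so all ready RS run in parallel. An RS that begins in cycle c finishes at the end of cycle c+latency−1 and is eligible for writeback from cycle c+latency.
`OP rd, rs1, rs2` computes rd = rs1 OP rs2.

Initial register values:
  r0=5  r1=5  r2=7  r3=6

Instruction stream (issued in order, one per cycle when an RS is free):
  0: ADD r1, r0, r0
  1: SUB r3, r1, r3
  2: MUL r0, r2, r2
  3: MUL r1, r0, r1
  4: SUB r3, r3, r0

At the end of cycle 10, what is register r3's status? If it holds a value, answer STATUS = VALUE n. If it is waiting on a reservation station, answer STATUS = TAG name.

cycle 1: issue ADD r1<-Add1 // r0:5,r1:Add1,r2:7,r3:6
cycle 2: issue SUB r3<-Add2 // r0:5,r1:Add1,r2:7,r3:Add2
cycle 3: CDB Add1=10; issue MUL r0<-Mul1 // r0:Mul1,r1:10,r2:7,r3:Add2
cycle 4: issue MUL r1<-Mul2 // r0:Mul1,r1:Mul2,r2:7,r3:Add2
cycle 5: CDB Add2=4; issue SUB r3<-Add1 // r0:Mul1,r1:Mul2,r2:7,r3:Add1
cycle 6: - // r0:Mul1,r1:Mul2,r2:7,r3:Add1
cycle 7: CDB Mul1=49 // r0:49,r1:Mul2,r2:7,r3:Add1
cycle 8: - // r0:49,r1:Mul2,r2:7,r3:Add1
cycle 9: CDB Add1=-45 // r0:49,r1:Mul2,r2:7,r3:-45
cycle 10: - // r0:49,r1:Mul2,r2:7,r3:-45

STATUS = VALUE -45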